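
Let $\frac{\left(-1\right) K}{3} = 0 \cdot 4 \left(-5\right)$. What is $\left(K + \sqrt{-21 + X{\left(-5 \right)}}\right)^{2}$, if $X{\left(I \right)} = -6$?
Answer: $-27$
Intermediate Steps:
$K = 0$ ($K = - 3 \cdot 0 \cdot 4 \left(-5\right) = - 3 \cdot 0 \left(-5\right) = \left(-3\right) 0 = 0$)
$\left(K + \sqrt{-21 + X{\left(-5 \right)}}\right)^{2} = \left(0 + \sqrt{-21 - 6}\right)^{2} = \left(0 + \sqrt{-27}\right)^{2} = \left(0 + 3 i \sqrt{3}\right)^{2} = \left(3 i \sqrt{3}\right)^{2} = -27$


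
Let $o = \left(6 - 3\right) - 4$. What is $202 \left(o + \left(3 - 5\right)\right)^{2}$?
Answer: $1818$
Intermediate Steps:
$o = -1$ ($o = 3 - 4 = -1$)
$202 \left(o + \left(3 - 5\right)\right)^{2} = 202 \left(-1 + \left(3 - 5\right)\right)^{2} = 202 \left(-1 - 2\right)^{2} = 202 \left(-3\right)^{2} = 202 \cdot 9 = 1818$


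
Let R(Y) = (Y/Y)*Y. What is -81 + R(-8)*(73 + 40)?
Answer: -985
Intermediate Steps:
R(Y) = Y (R(Y) = 1*Y = Y)
-81 + R(-8)*(73 + 40) = -81 - 8*(73 + 40) = -81 - 8*113 = -81 - 904 = -985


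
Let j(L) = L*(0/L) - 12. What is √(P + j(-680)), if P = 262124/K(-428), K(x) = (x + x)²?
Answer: I*√2132677/428 ≈ 3.4121*I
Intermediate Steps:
j(L) = -12 (j(L) = L*0 - 12 = 0 - 12 = -12)
K(x) = 4*x² (K(x) = (2*x)² = 4*x²)
P = 65531/183184 (P = 262124/((4*(-428)²)) = 262124/((4*183184)) = 262124/732736 = 262124*(1/732736) = 65531/183184 ≈ 0.35773)
√(P + j(-680)) = √(65531/183184 - 12) = √(-2132677/183184) = I*√2132677/428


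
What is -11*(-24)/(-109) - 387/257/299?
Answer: -20328735/8375887 ≈ -2.4271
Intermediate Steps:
-11*(-24)/(-109) - 387/257/299 = 264*(-1/109) - 387*1/257*(1/299) = -264/109 - 387/257*1/299 = -264/109 - 387/76843 = -20328735/8375887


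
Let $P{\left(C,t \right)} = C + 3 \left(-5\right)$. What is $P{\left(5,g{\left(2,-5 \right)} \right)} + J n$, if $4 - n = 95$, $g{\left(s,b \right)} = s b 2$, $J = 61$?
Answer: $-5561$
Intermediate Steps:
$g{\left(s,b \right)} = 2 b s$ ($g{\left(s,b \right)} = b s 2 = 2 b s$)
$n = -91$ ($n = 4 - 95 = -91$)
$P{\left(C,t \right)} = -15 + C$ ($P{\left(C,t \right)} = C - 15 = -15 + C$)
$P{\left(5,g{\left(2,-5 \right)} \right)} + J n = \left(-15 + 5\right) + 61 \left(-91\right) = -10 - 5551 = -5561$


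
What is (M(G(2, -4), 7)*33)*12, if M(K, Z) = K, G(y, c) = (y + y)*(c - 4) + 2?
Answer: -11880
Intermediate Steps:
G(y, c) = 2 + 2*y*(-4 + c) (G(y, c) = (2*y)*(-4 + c) + 2 = 2*y*(-4 + c) + 2 = 2 + 2*y*(-4 + c))
(M(G(2, -4), 7)*33)*12 = ((2 - 8*2 + 2*(-4)*2)*33)*12 = ((2 - 16 - 16)*33)*12 = -30*33*12 = -990*12 = -11880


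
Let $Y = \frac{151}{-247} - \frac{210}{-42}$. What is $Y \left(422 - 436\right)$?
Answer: $- \frac{15176}{247} \approx -61.441$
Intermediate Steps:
$Y = \frac{1084}{247}$ ($Y = 151 \left(- \frac{1}{247}\right) - -5 = - \frac{151}{247} + 5 = \frac{1084}{247} \approx 4.3887$)
$Y \left(422 - 436\right) = \frac{1084 \left(422 - 436\right)}{247} = \frac{1084}{247} \left(-14\right) = - \frac{15176}{247}$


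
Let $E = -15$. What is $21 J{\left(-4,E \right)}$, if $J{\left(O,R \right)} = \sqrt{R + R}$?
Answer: $21 i \sqrt{30} \approx 115.02 i$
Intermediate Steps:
$J{\left(O,R \right)} = \sqrt{2} \sqrt{R}$ ($J{\left(O,R \right)} = \sqrt{2 R} = \sqrt{2} \sqrt{R}$)
$21 J{\left(-4,E \right)} = 21 \sqrt{2} \sqrt{-15} = 21 \sqrt{2} i \sqrt{15} = 21 i \sqrt{30}$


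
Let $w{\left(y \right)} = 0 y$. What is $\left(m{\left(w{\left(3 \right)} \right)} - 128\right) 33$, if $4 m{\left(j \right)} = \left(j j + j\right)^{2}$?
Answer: $-4224$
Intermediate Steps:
$w{\left(y \right)} = 0$
$m{\left(j \right)} = \frac{\left(j + j^{2}\right)^{2}}{4}$ ($m{\left(j \right)} = \frac{\left(j j + j\right)^{2}}{4} = \frac{\left(j^{2} + j\right)^{2}}{4} = \frac{\left(j + j^{2}\right)^{2}}{4}$)
$\left(m{\left(w{\left(3 \right)} \right)} - 128\right) 33 = \left(\frac{0^{2} \left(1 + 0\right)^{2}}{4} - 128\right) 33 = \left(\frac{1}{4} \cdot 0 \cdot 1^{2} - 128\right) 33 = \left(\frac{1}{4} \cdot 0 \cdot 1 - 128\right) 33 = \left(0 - 128\right) 33 = \left(-128\right) 33 = -4224$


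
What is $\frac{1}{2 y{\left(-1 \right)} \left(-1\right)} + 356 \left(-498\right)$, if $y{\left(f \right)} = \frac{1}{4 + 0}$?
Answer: $-177290$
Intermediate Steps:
$y{\left(f \right)} = \frac{1}{4}$
$\frac{1}{2 y{\left(-1 \right)} \left(-1\right)} + 356 \left(-498\right) = \frac{1}{2 \cdot \frac{1}{4} \left(-1\right)} + 356 \left(-498\right) = \frac{1}{\frac{1}{2} \left(-1\right)} - 177288 = \frac{1}{- \frac{1}{2}} - 177288 = -2 - 177288 = -177290$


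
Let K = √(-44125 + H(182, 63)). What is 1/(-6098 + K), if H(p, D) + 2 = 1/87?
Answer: -265263/1619493298 - I*√83499294/1619493298 ≈ -0.00016379 - 5.6424e-6*I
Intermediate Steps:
H(p, D) = -173/87 (H(p, D) = -2 + 1/87 = -173/87)
K = 2*I*√83499294/87 (K = √(-44125 - 173/87) = √(-3839048/87) = 2*I*√83499294/87 ≈ 210.06*I)
1/(-6098 + K) = 1/(-6098 + 2*I*√83499294/87)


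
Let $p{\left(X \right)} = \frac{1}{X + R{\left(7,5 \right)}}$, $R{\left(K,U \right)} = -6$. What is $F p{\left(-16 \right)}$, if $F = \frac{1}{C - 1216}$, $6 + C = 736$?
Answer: $\frac{1}{10692} \approx 9.3528 \cdot 10^{-5}$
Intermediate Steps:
$C = 730$ ($C = -6 + 736 = 730$)
$F = - \frac{1}{486}$ ($F = \frac{1}{730 - 1216} = \frac{1}{-486} = - \frac{1}{486} \approx -0.0020576$)
$p{\left(X \right)} = \frac{1}{-6 + X}$ ($p{\left(X \right)} = \frac{1}{X - 6} = \frac{1}{-6 + X}$)
$F p{\left(-16 \right)} = - \frac{1}{486 \left(-6 - 16\right)} = - \frac{1}{486 \left(-22\right)} = \left(- \frac{1}{486}\right) \left(- \frac{1}{22}\right) = \frac{1}{10692}$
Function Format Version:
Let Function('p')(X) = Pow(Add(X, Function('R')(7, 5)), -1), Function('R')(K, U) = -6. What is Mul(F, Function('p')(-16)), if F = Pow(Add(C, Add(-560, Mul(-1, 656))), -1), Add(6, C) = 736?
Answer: Rational(1, 10692) ≈ 9.3528e-5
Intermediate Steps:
C = 730 (C = Add(-6, 736) = 730)
F = Rational(-1, 486) (F = Pow(Add(730, Add(-560, Mul(-1, 656))), -1) = Pow(Add(730, Add(-560, -656)), -1) = Pow(Add(730, -1216), -1) = Pow(-486, -1) = Rational(-1, 486) ≈ -0.0020576)
Function('p')(X) = Pow(Add(-6, X), -1) (Function('p')(X) = Pow(Add(X, -6), -1) = Pow(Add(-6, X), -1))
Mul(F, Function('p')(-16)) = Mul(Rational(-1, 486), Pow(Add(-6, -16), -1)) = Mul(Rational(-1, 486), Pow(-22, -1)) = Mul(Rational(-1, 486), Rational(-1, 22)) = Rational(1, 10692)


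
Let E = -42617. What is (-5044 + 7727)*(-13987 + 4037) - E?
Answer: -26653233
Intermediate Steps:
(-5044 + 7727)*(-13987 + 4037) - E = (-5044 + 7727)*(-13987 + 4037) - 1*(-42617) = 2683*(-9950) + 42617 = -26695850 + 42617 = -26653233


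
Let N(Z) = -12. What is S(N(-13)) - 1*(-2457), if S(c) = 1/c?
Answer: 29483/12 ≈ 2456.9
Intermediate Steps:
S(N(-13)) - 1*(-2457) = 1/(-12) - 1*(-2457) = -1/12 + 2457 = 29483/12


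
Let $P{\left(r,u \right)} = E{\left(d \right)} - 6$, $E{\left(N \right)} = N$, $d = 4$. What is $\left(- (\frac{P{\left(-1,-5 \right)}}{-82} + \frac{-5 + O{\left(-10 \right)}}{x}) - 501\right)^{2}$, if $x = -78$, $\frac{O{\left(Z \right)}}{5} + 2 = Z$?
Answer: $\frac{15241630849}{60516} \approx 2.5186 \cdot 10^{5}$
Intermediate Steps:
$O{\left(Z \right)} = -10 + 5 Z$
$P{\left(r,u \right)} = -2$ ($P{\left(r,u \right)} = 4 - 6 = -2$)
$\left(- (\frac{P{\left(-1,-5 \right)}}{-82} + \frac{-5 + O{\left(-10 \right)}}{x}) - 501\right)^{2} = \left(- (- \frac{2}{-82} + \frac{-5 + \left(-10 + 5 \left(-10\right)\right)}{-78}) - 501\right)^{2} = \left(- (\left(-2\right) \left(- \frac{1}{82}\right) + \left(-5 - 60\right) \left(- \frac{1}{78}\right)) - 501\right)^{2} = \left(- (\frac{1}{41} + \left(-5 - 60\right) \left(- \frac{1}{78}\right)) - 501\right)^{2} = \left(- (\frac{1}{41} - - \frac{5}{6}) - 501\right)^{2} = \left(- (\frac{1}{41} + \frac{5}{6}) - 501\right)^{2} = \left(\left(-1\right) \frac{211}{246} - 501\right)^{2} = \left(- \frac{211}{246} - 501\right)^{2} = \left(- \frac{123457}{246}\right)^{2} = \frac{15241630849}{60516}$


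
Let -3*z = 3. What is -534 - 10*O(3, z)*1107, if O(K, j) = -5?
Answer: 54816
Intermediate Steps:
z = -1 (z = -⅓*3 = -1)
-534 - 10*O(3, z)*1107 = -534 - 10*(-5)*1107 = -534 + 50*1107 = -534 + 55350 = 54816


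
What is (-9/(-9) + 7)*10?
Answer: 80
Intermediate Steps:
(-9/(-9) + 7)*10 = (-9*(-⅑) + 7)*10 = (1 + 7)*10 = 8*10 = 80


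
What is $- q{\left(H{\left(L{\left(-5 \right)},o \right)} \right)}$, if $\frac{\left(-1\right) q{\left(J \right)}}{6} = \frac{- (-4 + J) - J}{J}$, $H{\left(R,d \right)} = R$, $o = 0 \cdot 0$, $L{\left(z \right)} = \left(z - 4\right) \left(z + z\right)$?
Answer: $- \frac{176}{15} \approx -11.733$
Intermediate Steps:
$L{\left(z \right)} = 2 z \left(-4 + z\right)$ ($L{\left(z \right)} = \left(-4 + z\right) 2 z = 2 z \left(-4 + z\right)$)
$o = 0$
$q{\left(J \right)} = - \frac{6 \left(4 - 2 J\right)}{J}$ ($q{\left(J \right)} = - 6 \frac{- (-4 + J) - J}{J} = - 6 \frac{\left(4 - J\right) - J}{J} = - 6 \frac{4 - 2 J}{J} = - \frac{6 \left(4 - 2 J\right)}{J}$)
$- q{\left(H{\left(L{\left(-5 \right)},o \right)} \right)} = - (12 - \frac{24}{2 \left(-5\right) \left(-4 - 5\right)}) = - (12 - \frac{24}{2 \left(-5\right) \left(-9\right)}) = - (12 - \frac{24}{90}) = - (12 - \frac{4}{15}) = \left(-1\right) \frac{176}{15} = - \frac{176}{15}$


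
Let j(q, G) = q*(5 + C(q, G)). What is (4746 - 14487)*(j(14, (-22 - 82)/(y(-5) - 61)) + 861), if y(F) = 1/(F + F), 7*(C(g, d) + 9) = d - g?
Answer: -357290139/47 ≈ -7.6019e+6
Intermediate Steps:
C(g, d) = -9 - g/7 + d/7 (C(g, d) = -9 + (d - g)/7 = -9 + (-g/7 + d/7) = -9 - g/7 + d/7)
y(F) = 1/(2*F)
j(q, G) = q*(-4 - q/7 + G/7) (j(q, G) = q*(5 + (-9 - q/7 + G/7)) = q*(-4 - q/7 + G/7))
(4746 - 14487)*(j(14, (-22 - 82)/(y(-5) - 61)) + 861) = (4746 - 14487)*((⅐)*14*(-28 + (-22 - 82)/((½)/(-5) - 61) - 1*14) + 861) = -9741*((⅐)*14*(-28 - 104/((½)*(-⅕) - 61) - 14) + 861) = -9741*((⅐)*14*(-28 - 104/(-⅒ - 61) - 14) + 861) = -9741*((⅐)*14*(-28 - 104/(-611/10) - 14) + 861) = -9741*((⅐)*14*(-28 - 104*(-10/611) - 14) + 861) = -9741*((⅐)*14*(-28 + 80/47 - 14) + 861) = -9741*((⅐)*14*(-1894/47) + 861) = -9741*(-3788/47 + 861) = -9741*36679/47 = -357290139/47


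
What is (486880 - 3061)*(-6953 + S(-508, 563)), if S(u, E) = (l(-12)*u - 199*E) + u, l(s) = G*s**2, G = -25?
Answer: 826992784338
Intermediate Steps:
l(s) = -25*s**2
S(u, E) = -3599*u - 199*E (S(u, E) = ((-25*(-12)**2)*u - 199*E) + u = ((-25*144)*u - 199*E) + u = (-3600*u - 199*E) + u = -3599*u - 199*E)
(486880 - 3061)*(-6953 + S(-508, 563)) = (486880 - 3061)*(-6953 + (-3599*(-508) - 199*563)) = 483819*(-6953 + (1828292 - 112037)) = 483819*(-6953 + 1716255) = 483819*1709302 = 826992784338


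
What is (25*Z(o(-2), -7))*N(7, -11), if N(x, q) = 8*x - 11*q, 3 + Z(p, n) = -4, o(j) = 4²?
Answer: -30975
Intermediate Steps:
o(j) = 16
Z(p, n) = -7 (Z(p, n) = -3 - 4 = -7)
N(x, q) = -11*q + 8*x
(25*Z(o(-2), -7))*N(7, -11) = (25*(-7))*(-11*(-11) + 8*7) = -175*(121 + 56) = -175*177 = -30975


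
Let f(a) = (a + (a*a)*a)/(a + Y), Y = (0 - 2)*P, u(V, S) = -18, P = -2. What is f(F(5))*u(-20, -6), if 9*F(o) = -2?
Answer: 10/9 ≈ 1.1111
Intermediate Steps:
F(o) = -2/9 (F(o) = (⅑)*(-2) = -2/9)
Y = 4 (Y = (0 - 2)*(-2) = -2*(-2) = 4)
f(a) = (a + a³)/(4 + a) (f(a) = (a + (a*a)*a)/(a + 4) = (a + a²*a)/(4 + a) = (a + a³)/(4 + a))
f(F(5))*u(-20, -6) = ((-2/9 + (-2/9)³)/(4 - 2/9))*(-18) = ((-2/9 - 8/729)/(34/9))*(-18) = ((9/34)*(-170/729))*(-18) = -5/81*(-18) = 10/9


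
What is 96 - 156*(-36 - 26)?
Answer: 9768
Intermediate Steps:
96 - 156*(-36 - 26) = 96 - 156*(-62) = 96 + 9672 = 9768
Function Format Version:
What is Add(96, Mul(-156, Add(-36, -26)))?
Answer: 9768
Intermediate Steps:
Add(96, Mul(-156, Add(-36, -26))) = Add(96, Mul(-156, -62)) = Add(96, 9672) = 9768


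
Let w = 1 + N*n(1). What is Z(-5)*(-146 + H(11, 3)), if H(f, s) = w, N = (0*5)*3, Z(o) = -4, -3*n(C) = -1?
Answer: 580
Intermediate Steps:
n(C) = ⅓ (n(C) = -⅓*(-1) = ⅓)
N = 0 (N = 0*3 = 0)
w = 1 (w = 1 + 0*(⅓) = 1 + 0 = 1)
H(f, s) = 1
Z(-5)*(-146 + H(11, 3)) = -4*(-146 + 1) = -4*(-145) = 580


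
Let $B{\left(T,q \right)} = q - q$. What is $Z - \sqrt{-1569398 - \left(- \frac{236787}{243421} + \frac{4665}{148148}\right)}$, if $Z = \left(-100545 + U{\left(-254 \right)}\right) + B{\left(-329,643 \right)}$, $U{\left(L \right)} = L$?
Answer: $-100799 - \frac{i \sqrt{510247062564755780809666121}}{18031167154} \approx -1.008 \cdot 10^{5} - 1252.8 i$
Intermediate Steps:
$B{\left(T,q \right)} = 0$
$Z = -100799$ ($Z = \left(-100545 - 254\right) + 0 = -100799 + 0 = -100799$)
$Z - \sqrt{-1569398 - \left(- \frac{236787}{243421} + \frac{4665}{148148}\right)} = -100799 - \sqrt{-1569398 - \left(- \frac{236787}{243421} + \frac{4665}{148148}\right)} = -100799 - \sqrt{-1569398 - - \frac{33943961511}{36062334308}} = -100799 - \sqrt{-1569398 + \left(- \frac{4665}{148148} + \frac{236787}{243421}\right)} = -100799 - \sqrt{-1569398 + \frac{33943961511}{36062334308}} = -100799 - \sqrt{- \frac{56596121394345073}{36062334308}} = -100799 - \frac{i \sqrt{510247062564755780809666121}}{18031167154}$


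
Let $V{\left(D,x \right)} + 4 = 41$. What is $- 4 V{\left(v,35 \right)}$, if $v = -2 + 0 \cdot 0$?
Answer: $-148$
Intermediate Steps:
$v = -2$ ($v = -2 + 0 = -2$)
$V{\left(D,x \right)} = 37$ ($V{\left(D,x \right)} = -4 + 41 = 37$)
$- 4 V{\left(v,35 \right)} = \left(-4\right) 37 = -148$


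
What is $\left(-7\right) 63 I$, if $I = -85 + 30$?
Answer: $24255$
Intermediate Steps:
$I = -55$
$\left(-7\right) 63 I = \left(-7\right) 63 \left(-55\right) = \left(-441\right) \left(-55\right) = 24255$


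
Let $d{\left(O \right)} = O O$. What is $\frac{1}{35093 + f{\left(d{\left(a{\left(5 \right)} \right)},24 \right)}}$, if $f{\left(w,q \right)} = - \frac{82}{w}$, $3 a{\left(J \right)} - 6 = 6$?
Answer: $\frac{8}{280703} \approx 2.85 \cdot 10^{-5}$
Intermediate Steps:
$a{\left(J \right)} = 4$ ($a{\left(J \right)} = 2 + \frac{1}{3} \cdot 6 = 2 + 2 = 4$)
$d{\left(O \right)} = O^{2}$
$\frac{1}{35093 + f{\left(d{\left(a{\left(5 \right)} \right)},24 \right)}} = \frac{1}{35093 - \frac{82}{4^{2}}} = \frac{1}{35093 - \frac{82}{16}} = \frac{1}{35093 - \frac{41}{8}} = \frac{1}{\frac{280703}{8}} = \frac{8}{280703}$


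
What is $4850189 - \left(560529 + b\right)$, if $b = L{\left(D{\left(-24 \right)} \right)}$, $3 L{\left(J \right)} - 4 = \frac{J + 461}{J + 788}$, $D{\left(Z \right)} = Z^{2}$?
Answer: $\frac{17553282227}{4092} \approx 4.2897 \cdot 10^{6}$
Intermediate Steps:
$L{\left(J \right)} = \frac{4}{3} + \frac{461 + J}{3 \left(788 + J\right)}$ ($L{\left(J \right)} = \frac{4}{3} + \frac{\left(J + 461\right) \frac{1}{J + 788}}{3} = \frac{4}{3} + \frac{\left(461 + J\right) \frac{1}{788 + J}}{3} = \frac{4}{3} + \frac{\frac{1}{788 + J} \left(461 + J\right)}{3} = \frac{4}{3} + \frac{461 + J}{3 \left(788 + J\right)}$)
$b = \frac{6493}{4092}$ ($b = \frac{3613 + 5 \left(-24\right)^{2}}{3 \left(788 + \left(-24\right)^{2}\right)} = \frac{3613 + 5 \cdot 576}{3 \left(788 + 576\right)} = \frac{3613 + 2880}{3 \cdot 1364} = \frac{1}{3} \cdot \frac{1}{1364} \cdot 6493 = \frac{6493}{4092} \approx 1.5868$)
$4850189 - \left(560529 + b\right) = 4850189 - \left(560529 + \frac{6493}{4092}\right) = 4850189 - \frac{2293691161}{4092} = \frac{17553282227}{4092}$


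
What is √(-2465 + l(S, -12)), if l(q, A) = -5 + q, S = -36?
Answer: I*√2506 ≈ 50.06*I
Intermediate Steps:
√(-2465 + l(S, -12)) = √(-2465 + (-5 - 36)) = √(-2465 - 41) = √(-2506) = I*√2506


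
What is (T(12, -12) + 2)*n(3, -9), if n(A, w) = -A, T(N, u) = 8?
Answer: -30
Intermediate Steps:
(T(12, -12) + 2)*n(3, -9) = (8 + 2)*(-1*3) = 10*(-3) = -30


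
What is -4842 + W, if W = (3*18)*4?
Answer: -4626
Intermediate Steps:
W = 216 (W = 54*4 = 216)
-4842 + W = -4842 + 216 = -4626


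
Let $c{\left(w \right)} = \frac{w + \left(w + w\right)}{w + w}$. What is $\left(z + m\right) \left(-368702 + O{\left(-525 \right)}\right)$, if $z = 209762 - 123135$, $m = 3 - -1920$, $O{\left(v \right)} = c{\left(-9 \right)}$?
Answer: $-32648429275$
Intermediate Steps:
$c{\left(w \right)} = \frac{3}{2}$ ($c{\left(w \right)} = \frac{w + 2 w}{2 w} = 3 w \frac{1}{2 w} = \frac{3}{2}$)
$O{\left(v \right)} = \frac{3}{2}$
$m = 1923$ ($m = 3 + 1920 = 1923$)
$z = 86627$
$\left(z + m\right) \left(-368702 + O{\left(-525 \right)}\right) = \left(86627 + 1923\right) \left(-368702 + \frac{3}{2}\right) = 88550 \left(- \frac{737401}{2}\right) = -32648429275$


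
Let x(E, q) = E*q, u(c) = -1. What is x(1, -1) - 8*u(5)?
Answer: 7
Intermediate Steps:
x(1, -1) - 8*u(5) = 1*(-1) - 8*(-1) = -1 + 8 = 7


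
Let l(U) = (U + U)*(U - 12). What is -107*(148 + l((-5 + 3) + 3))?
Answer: -13482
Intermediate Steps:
l(U) = 2*U*(-12 + U) (l(U) = (2*U)*(-12 + U) = 2*U*(-12 + U))
-107*(148 + l((-5 + 3) + 3)) = -107*(148 + 2*((-5 + 3) + 3)*(-12 + ((-5 + 3) + 3))) = -107*(148 + 2*(-2 + 3)*(-12 + (-2 + 3))) = -107*(148 + 2*1*(-12 + 1)) = -107*(148 + 2*1*(-11)) = -107*(148 - 22) = -107*126 = -13482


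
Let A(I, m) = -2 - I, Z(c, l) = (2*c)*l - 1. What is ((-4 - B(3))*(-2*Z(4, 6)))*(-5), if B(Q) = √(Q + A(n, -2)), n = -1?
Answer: -1880 - 470*√2 ≈ -2544.7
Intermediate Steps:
Z(c, l) = -1 + 2*c*l (Z(c, l) = 2*c*l - 1 = -1 + 2*c*l)
B(Q) = √(-1 + Q) (B(Q) = √(Q + (-2 - 1*(-1))) = √(Q + (-2 + 1)) = √(Q - 1) = √(-1 + Q))
((-4 - B(3))*(-2*Z(4, 6)))*(-5) = ((-4 - √(-1 + 3))*(-2*(-1 + 2*4*6)))*(-5) = ((-4 - √2)*(-2*(-1 + 48)))*(-5) = ((-4 - √2)*(-2*47))*(-5) = ((-4 - √2)*(-94))*(-5) = (376 + 94*√2)*(-5) = -1880 - 470*√2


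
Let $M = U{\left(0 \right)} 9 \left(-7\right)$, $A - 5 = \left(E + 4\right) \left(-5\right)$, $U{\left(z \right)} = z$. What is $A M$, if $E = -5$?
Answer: $0$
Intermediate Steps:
$A = 10$ ($A = 5 + \left(-5 + 4\right) \left(-5\right) = 5 - -5 = 5 + 5 = 10$)
$M = 0$ ($M = 0 \cdot 9 \left(-7\right) = 0 \left(-7\right) = 0$)
$A M = 10 \cdot 0 = 0$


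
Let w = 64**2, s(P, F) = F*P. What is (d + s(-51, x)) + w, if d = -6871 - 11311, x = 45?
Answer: -16381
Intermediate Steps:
d = -18182
w = 4096
(d + s(-51, x)) + w = (-18182 + 45*(-51)) + 4096 = (-18182 - 2295) + 4096 = -20477 + 4096 = -16381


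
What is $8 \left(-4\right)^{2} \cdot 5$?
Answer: $640$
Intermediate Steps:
$8 \left(-4\right)^{2} \cdot 5 = 8 \cdot 16 \cdot 5 = 128 \cdot 5 = 640$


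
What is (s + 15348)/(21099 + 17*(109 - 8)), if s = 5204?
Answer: 2569/2852 ≈ 0.90077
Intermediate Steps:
(s + 15348)/(21099 + 17*(109 - 8)) = (5204 + 15348)/(21099 + 17*(109 - 8)) = 20552/(21099 + 17*101) = 20552/(21099 + 1717) = 20552/22816 = 20552*(1/22816) = 2569/2852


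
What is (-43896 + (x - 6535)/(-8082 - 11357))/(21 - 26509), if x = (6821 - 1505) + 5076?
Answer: 17414249/10508168 ≈ 1.6572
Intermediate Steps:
x = 10392 (x = 5316 + 5076 = 10392)
(-43896 + (x - 6535)/(-8082 - 11357))/(21 - 26509) = (-43896 + (10392 - 6535)/(-8082 - 11357))/(21 - 26509) = (-43896 + 3857/(-19439))/(-26488) = (-43896 + 3857*(-1/19439))*(-1/26488) = (-43896 - 551/2777)*(-1/26488) = -121899743/2777*(-1/26488) = 17414249/10508168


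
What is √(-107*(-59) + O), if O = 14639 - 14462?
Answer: √6490 ≈ 80.561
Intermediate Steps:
O = 177
√(-107*(-59) + O) = √(-107*(-59) + 177) = √(6313 + 177) = √6490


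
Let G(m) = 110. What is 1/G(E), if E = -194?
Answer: 1/110 ≈ 0.0090909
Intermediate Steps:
1/G(E) = 1/110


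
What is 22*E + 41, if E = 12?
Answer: 305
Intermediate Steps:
22*E + 41 = 22*12 + 41 = 264 + 41 = 305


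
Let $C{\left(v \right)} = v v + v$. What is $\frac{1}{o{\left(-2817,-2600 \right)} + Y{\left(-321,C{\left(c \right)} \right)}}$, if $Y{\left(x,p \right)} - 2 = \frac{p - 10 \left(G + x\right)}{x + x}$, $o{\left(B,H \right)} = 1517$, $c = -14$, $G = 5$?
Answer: $\frac{107}{161976} \approx 0.00066059$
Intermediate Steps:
$C{\left(v \right)} = v + v^{2}$ ($C{\left(v \right)} = v^{2} + v = v + v^{2}$)
$Y{\left(x,p \right)} = 2 + \frac{-50 + p - 10 x}{2 x}$ ($Y{\left(x,p \right)} = 2 + \frac{p - 10 \left(5 + x\right)}{x + x} = 2 + \frac{p - \left(50 + 10 x\right)}{2 x} = 2 + \left(-50 + p - 10 x\right) \frac{1}{2 x} = 2 + \frac{-50 + p - 10 x}{2 x}$)
$\frac{1}{o{\left(-2817,-2600 \right)} + Y{\left(-321,C{\left(c \right)} \right)}} = \frac{1}{1517 + \frac{-50 - 14 \left(1 - 14\right) - -1926}{2 \left(-321\right)}} = \frac{1}{1517 + \frac{1}{2} \left(- \frac{1}{321}\right) \left(-50 - -182 + 1926\right)} = \frac{1}{1517 + \frac{1}{2} \left(- \frac{1}{321}\right) \left(-50 + 182 + 1926\right)} = \frac{1}{1517 + \frac{1}{2} \left(- \frac{1}{321}\right) 2058} = \frac{1}{1517 - \frac{343}{107}} = \frac{1}{\frac{161976}{107}} = \frac{107}{161976}$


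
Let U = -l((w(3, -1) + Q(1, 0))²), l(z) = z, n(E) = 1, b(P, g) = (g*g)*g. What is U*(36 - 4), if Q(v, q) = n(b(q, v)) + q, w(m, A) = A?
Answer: 0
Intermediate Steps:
b(P, g) = g³ (b(P, g) = g²*g = g³)
Q(v, q) = 1 + q
U = 0 (U = -(-1 + (1 + 0))² = -(-1 + 1)² = -1*0² = -1*0 = 0)
U*(36 - 4) = 0*(36 - 4) = 0*32 = 0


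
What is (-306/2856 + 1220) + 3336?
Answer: 127565/28 ≈ 4555.9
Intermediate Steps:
(-306/2856 + 1220) + 3336 = (-306*1/2856 + 1220) + 3336 = (-3/28 + 1220) + 3336 = 34157/28 + 3336 = 127565/28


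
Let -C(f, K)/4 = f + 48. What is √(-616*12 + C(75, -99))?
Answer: 6*I*√219 ≈ 88.792*I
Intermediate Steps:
C(f, K) = -192 - 4*f (C(f, K) = -4*(f + 48) = -4*(48 + f) = -192 - 4*f)
√(-616*12 + C(75, -99)) = √(-616*12 + (-192 - 4*75)) = √(-7392 + (-192 - 300)) = √(-7392 - 492) = √(-7884) = 6*I*√219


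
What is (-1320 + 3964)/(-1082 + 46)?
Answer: -661/259 ≈ -2.5521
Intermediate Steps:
(-1320 + 3964)/(-1082 + 46) = 2644/(-1036) = 2644*(-1/1036) = -661/259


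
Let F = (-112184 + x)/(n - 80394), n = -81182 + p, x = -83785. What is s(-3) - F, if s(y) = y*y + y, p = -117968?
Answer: 1481295/279544 ≈ 5.2990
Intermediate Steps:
n = -199150 (n = -81182 - 117968 = -199150)
s(y) = y + y² (s(y) = y² + y = y + y²)
F = 195969/279544 (F = (-112184 - 83785)/(-199150 - 80394) = -195969/(-279544) = -195969*(-1/279544) = 195969/279544 ≈ 0.70103)
s(-3) - F = -3*(1 - 3) - 1*195969/279544 = -3*(-2) - 195969/279544 = 6 - 195969/279544 = 1481295/279544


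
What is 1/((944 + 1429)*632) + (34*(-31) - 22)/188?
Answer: -403428937/70487592 ≈ -5.7234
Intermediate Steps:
1/((944 + 1429)*632) + (34*(-31) - 22)/188 = (1/632)/2373 + (-1054 - 22)*(1/188) = (1/2373)*(1/632) - 1076*1/188 = 1/1499736 - 269/47 = -403428937/70487592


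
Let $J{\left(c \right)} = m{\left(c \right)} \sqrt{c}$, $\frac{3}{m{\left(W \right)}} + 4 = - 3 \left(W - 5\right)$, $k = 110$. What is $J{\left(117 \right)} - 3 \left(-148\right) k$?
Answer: $48840 - \frac{9 \sqrt{13}}{340} \approx 48840.0$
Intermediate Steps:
$m{\left(W \right)} = \frac{3}{11 - 3 W}$ ($m{\left(W \right)} = \frac{3}{-4 - 3 \left(W - 5\right)} = \frac{3}{-4 - 3 \left(-5 + W\right)} = \frac{3}{-4 - \left(-15 + 3 W\right)} = \frac{3}{11 - 3 W}$)
$J{\left(c \right)} = - \frac{3 \sqrt{c}}{-11 + 3 c}$ ($J{\left(c \right)} = - \frac{3}{-11 + 3 c} \sqrt{c} = - \frac{3 \sqrt{c}}{-11 + 3 c}$)
$J{\left(117 \right)} - 3 \left(-148\right) k = - \frac{3 \sqrt{117}}{-11 + 3 \cdot 117} - 3 \left(-148\right) 110 = - \frac{3 \cdot 3 \sqrt{13}}{-11 + 351} - \left(-444\right) 110 = - \frac{3 \cdot 3 \sqrt{13}}{340} - -48840 = \left(-3\right) 3 \sqrt{13} \cdot \frac{1}{340} + 48840 = - \frac{9 \sqrt{13}}{340} + 48840 = 48840 - \frac{9 \sqrt{13}}{340}$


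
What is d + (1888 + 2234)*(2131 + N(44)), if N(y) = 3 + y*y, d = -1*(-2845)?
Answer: 16779385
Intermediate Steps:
d = 2845
N(y) = 3 + y²
d + (1888 + 2234)*(2131 + N(44)) = 2845 + (1888 + 2234)*(2131 + (3 + 44²)) = 2845 + 4122*(2131 + (3 + 1936)) = 2845 + 4122*(2131 + 1939) = 2845 + 4122*4070 = 2845 + 16776540 = 16779385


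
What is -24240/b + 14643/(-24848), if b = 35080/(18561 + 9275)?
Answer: -419164212279/21791696 ≈ -19235.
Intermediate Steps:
b = 8770/6959 (b = 35080/27836 = 35080*(1/27836) = 8770/6959 ≈ 1.2602)
-24240/b + 14643/(-24848) = -24240/8770/6959 + 14643/(-24848) = -24240*6959/8770 + 14643*(-1/24848) = -16868616/877 - 14643/24848 = -419164212279/21791696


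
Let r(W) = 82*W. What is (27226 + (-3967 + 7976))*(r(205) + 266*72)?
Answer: 1123273070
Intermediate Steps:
(27226 + (-3967 + 7976))*(r(205) + 266*72) = (27226 + (-3967 + 7976))*(82*205 + 266*72) = (27226 + 4009)*(16810 + 19152) = 31235*35962 = 1123273070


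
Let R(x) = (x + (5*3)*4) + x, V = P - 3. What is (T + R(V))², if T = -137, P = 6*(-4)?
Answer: 17161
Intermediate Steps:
P = -24
V = -27 (V = -24 - 3 = -27)
R(x) = 60 + 2*x (R(x) = (x + 15*4) + x = (x + 60) + x = (60 + x) + x = 60 + 2*x)
(T + R(V))² = (-137 + (60 + 2*(-27)))² = (-137 + (60 - 54))² = (-137 + 6)² = (-131)² = 17161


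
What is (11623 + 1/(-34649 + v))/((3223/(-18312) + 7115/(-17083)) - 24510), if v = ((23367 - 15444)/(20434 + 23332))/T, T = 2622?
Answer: -12077700458921126295464/25469465286901260965225 ≈ -0.47420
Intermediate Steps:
v = 139/2013236 (v = ((23367 - 15444)/(20434 + 23332))/2622 = (7923/43766)*(1/2622) = 139/2013236 ≈ 6.9043e-5)
(11623 + 1/(-34649 + v))/((3223/(-18312) + 7115/(-17083)) - 24510) = (11623 + 1/(-34649 + 139/2013236))/((3223/(-18312) + 7115/(-17083)) - 24510) = (11623 + 1/(-69756614025/2013236))/((3223*(-1/18312) + 7115*(-1/17083)) - 24510) = (11623 - 2013236/69756614025)/((-3223/18312 - 7115/17083) - 24510) = 810781122799339/(69756614025*(-185348389/312823896 - 24510)) = 810781122799339/(69756614025*(-7667499039349/312823896)) = (810781122799339/69756614025)*(-312823896/7667499039349) = -12077700458921126295464/25469465286901260965225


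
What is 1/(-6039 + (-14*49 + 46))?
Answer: -1/6679 ≈ -0.00014972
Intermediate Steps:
1/(-6039 + (-14*49 + 46)) = 1/(-6039 + (-686 + 46)) = 1/(-6039 - 640) = 1/(-6679) = -1/6679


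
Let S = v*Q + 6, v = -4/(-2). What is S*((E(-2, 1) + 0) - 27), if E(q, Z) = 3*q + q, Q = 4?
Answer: -490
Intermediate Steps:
v = 2 (v = -4*(-1/2) = 2)
S = 14 (S = 2*4 + 6 = 8 + 6 = 14)
E(q, Z) = 4*q
S*((E(-2, 1) + 0) - 27) = 14*((4*(-2) + 0) - 27) = 14*((-8 + 0) - 27) = 14*(-8 - 27) = 14*(-35) = -490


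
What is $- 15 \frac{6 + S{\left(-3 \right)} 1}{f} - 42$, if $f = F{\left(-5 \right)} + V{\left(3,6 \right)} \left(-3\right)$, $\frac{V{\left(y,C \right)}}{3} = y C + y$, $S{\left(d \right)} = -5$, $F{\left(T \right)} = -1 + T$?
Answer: $- \frac{545}{13} \approx -41.923$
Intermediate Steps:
$V{\left(y,C \right)} = 3 y + 3 C y$ ($V{\left(y,C \right)} = 3 \left(y C + y\right) = 3 \left(C y + y\right) = 3 \left(y + C y\right) = 3 y + 3 C y$)
$f = -195$ ($f = \left(-1 - 5\right) + 3 \cdot 3 \left(1 + 6\right) \left(-3\right) = -6 + 3 \cdot 3 \cdot 7 \left(-3\right) = -6 + 63 \left(-3\right) = -6 - 189 = -195$)
$- 15 \frac{6 + S{\left(-3 \right)} 1}{f} - 42 = - 15 \frac{6 - 5}{-195} - 42 = - 15 \left(6 - 5\right) \left(- \frac{1}{195}\right) - 42 = - 15 \cdot 1 \left(- \frac{1}{195}\right) - 42 = \left(-15\right) \left(- \frac{1}{195}\right) - 42 = \frac{1}{13} - 42 = - \frac{545}{13}$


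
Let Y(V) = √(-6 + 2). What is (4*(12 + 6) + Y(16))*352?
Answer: 25344 + 704*I ≈ 25344.0 + 704.0*I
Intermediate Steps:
Y(V) = 2*I (Y(V) = √(-4) = 2*I)
(4*(12 + 6) + Y(16))*352 = (4*(12 + 6) + 2*I)*352 = (4*18 + 2*I)*352 = (72 + 2*I)*352 = 25344 + 704*I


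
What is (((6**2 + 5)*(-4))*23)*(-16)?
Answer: 60352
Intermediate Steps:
(((6**2 + 5)*(-4))*23)*(-16) = (((36 + 5)*(-4))*23)*(-16) = ((41*(-4))*23)*(-16) = -164*23*(-16) = -3772*(-16) = 60352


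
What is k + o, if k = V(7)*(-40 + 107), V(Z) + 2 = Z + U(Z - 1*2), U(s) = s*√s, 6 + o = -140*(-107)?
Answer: 15309 + 335*√5 ≈ 16058.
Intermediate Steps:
o = 14974 (o = -6 - 140*(-107) = -6 + 14980 = 14974)
U(s) = s^(3/2)
V(Z) = -2 + Z + (-2 + Z)^(3/2) (V(Z) = -2 + (Z + (Z - 1*2)^(3/2)) = -2 + (Z + (Z - 2)^(3/2)) = -2 + (Z + (-2 + Z)^(3/2)) = -2 + Z + (-2 + Z)^(3/2))
k = 335 + 335*√5 (k = (-2 + 7 + (-2 + 7)^(3/2))*(-40 + 107) = (-2 + 7 + 5^(3/2))*67 = (-2 + 7 + 5*√5)*67 = (5 + 5*√5)*67 = 335 + 335*√5 ≈ 1084.1)
k + o = (335 + 335*√5) + 14974 = 15309 + 335*√5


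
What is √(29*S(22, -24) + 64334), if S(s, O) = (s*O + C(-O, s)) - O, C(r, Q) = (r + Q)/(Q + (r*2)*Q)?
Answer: √294785359/77 ≈ 222.98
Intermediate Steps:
C(r, Q) = (Q + r)/(Q + 2*Q*r) (C(r, Q) = (Q + r)/(Q + (2*r)*Q) = (Q + r)/(Q + 2*Q*r))
S(s, O) = -O + O*s + (s - O)/(s*(1 - 2*O)) (S(s, O) = (s*O + (s - O)/(s*(1 + 2*(-O)))) - O = (O*s + (s - O)/(s*(1 - 2*O))) - O = -O + O*s + (s - O)/(s*(1 - 2*O)))
√(29*S(22, -24) + 64334) = √(29*((22 - 1*(-24) - 24*22*(1 - 2*(-24))*(-1 + 22))/(22*(1 - 2*(-24)))) + 64334) = √(29*((22 + 24 - 24*22*(1 + 48)*21)/(22*(1 + 48))) + 64334) = √(29*((1/22)*(22 + 24 - 24*22*49*21)/49) + 64334) = √(29*((1/22)*(1/49)*(22 + 24 - 543312)) + 64334) = √(29*((1/22)*(1/49)*(-543266)) + 64334) = √(29*(-271633/539) + 64334) = √(-7877357/539 + 64334) = √(26798669/539) = √294785359/77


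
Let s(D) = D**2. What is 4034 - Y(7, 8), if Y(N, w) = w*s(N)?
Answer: 3642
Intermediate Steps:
Y(N, w) = w*N**2
4034 - Y(7, 8) = 4034 - 8*7**2 = 4034 - 8*49 = 4034 - 1*392 = 4034 - 392 = 3642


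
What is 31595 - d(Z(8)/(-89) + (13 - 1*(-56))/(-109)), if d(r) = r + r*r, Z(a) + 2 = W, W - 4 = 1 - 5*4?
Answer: 2973409735539/94109401 ≈ 31595.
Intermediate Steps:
W = -15 (W = 4 + (1 - 5*4) = 4 + (1 - 20) = 4 - 19 = -15)
Z(a) = -17 (Z(a) = -2 - 15 = -17)
d(r) = r + r**2
31595 - d(Z(8)/(-89) + (13 - 1*(-56))/(-109)) = 31595 - (-17/(-89) + (13 - 1*(-56))/(-109))*(1 + (-17/(-89) + (13 - 1*(-56))/(-109))) = 31595 - (-17*(-1/89) + (13 + 56)*(-1/109))*(1 + (-17*(-1/89) + (13 + 56)*(-1/109))) = 31595 - (17/89 + 69*(-1/109))*(1 + (17/89 + 69*(-1/109))) = 31595 - (17/89 - 69/109)*(1 + (17/89 - 69/109)) = 31595 - (-4288)*(1 - 4288/9701)/9701 = 31595 - (-4288)*5413/(9701*9701) = 31595 - 1*(-23210944/94109401) = 31595 + 23210944/94109401 = 2973409735539/94109401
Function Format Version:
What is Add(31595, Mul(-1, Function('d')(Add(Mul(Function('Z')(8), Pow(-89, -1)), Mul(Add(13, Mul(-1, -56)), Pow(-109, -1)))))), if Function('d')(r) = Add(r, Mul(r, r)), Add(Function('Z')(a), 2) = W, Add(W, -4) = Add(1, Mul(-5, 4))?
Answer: Rational(2973409735539, 94109401) ≈ 31595.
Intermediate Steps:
W = -15 (W = Add(4, Add(1, Mul(-5, 4))) = Add(4, Add(1, -20)) = Add(4, -19) = -15)
Function('Z')(a) = -17 (Function('Z')(a) = Add(-2, -15) = -17)
Function('d')(r) = Add(r, Pow(r, 2))
Add(31595, Mul(-1, Function('d')(Add(Mul(Function('Z')(8), Pow(-89, -1)), Mul(Add(13, Mul(-1, -56)), Pow(-109, -1)))))) = Add(31595, Mul(-1, Mul(Add(Mul(-17, Pow(-89, -1)), Mul(Add(13, Mul(-1, -56)), Pow(-109, -1))), Add(1, Add(Mul(-17, Pow(-89, -1)), Mul(Add(13, Mul(-1, -56)), Pow(-109, -1))))))) = Add(31595, Mul(-1, Mul(Add(Mul(-17, Rational(-1, 89)), Mul(Add(13, 56), Rational(-1, 109))), Add(1, Add(Mul(-17, Rational(-1, 89)), Mul(Add(13, 56), Rational(-1, 109))))))) = Add(31595, Mul(-1, Mul(Add(Rational(17, 89), Mul(69, Rational(-1, 109))), Add(1, Add(Rational(17, 89), Mul(69, Rational(-1, 109))))))) = Add(31595, Mul(-1, Mul(Add(Rational(17, 89), Rational(-69, 109)), Add(1, Add(Rational(17, 89), Rational(-69, 109)))))) = Add(31595, Mul(-1, Mul(Rational(-4288, 9701), Add(1, Rational(-4288, 9701))))) = Add(31595, Mul(-1, Mul(Rational(-4288, 9701), Rational(5413, 9701)))) = Add(31595, Mul(-1, Rational(-23210944, 94109401))) = Add(31595, Rational(23210944, 94109401)) = Rational(2973409735539, 94109401)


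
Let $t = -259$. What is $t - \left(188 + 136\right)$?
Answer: $-583$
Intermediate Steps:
$t - \left(188 + 136\right) = -259 - \left(188 + 136\right) = -259 - 324 = -583$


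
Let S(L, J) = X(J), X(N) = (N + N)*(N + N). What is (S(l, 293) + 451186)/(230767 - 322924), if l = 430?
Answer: -794582/92157 ≈ -8.6220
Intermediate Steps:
X(N) = 4*N**2 (X(N) = (2*N)*(2*N) = 4*N**2)
S(L, J) = 4*J**2
(S(l, 293) + 451186)/(230767 - 322924) = (4*293**2 + 451186)/(230767 - 322924) = (4*85849 + 451186)/(-92157) = (343396 + 451186)*(-1/92157) = 794582*(-1/92157) = -794582/92157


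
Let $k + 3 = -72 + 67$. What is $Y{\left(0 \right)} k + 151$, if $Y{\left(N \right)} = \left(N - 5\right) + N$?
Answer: $191$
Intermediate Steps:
$k = -8$ ($k = -3 + \left(-72 + 67\right) = -3 - 5 = -8$)
$Y{\left(N \right)} = -5 + 2 N$ ($Y{\left(N \right)} = \left(-5 + N\right) + N = -5 + 2 N$)
$Y{\left(0 \right)} k + 151 = \left(-5 + 2 \cdot 0\right) \left(-8\right) + 151 = \left(-5 + 0\right) \left(-8\right) + 151 = \left(-5\right) \left(-8\right) + 151 = 40 + 151 = 191$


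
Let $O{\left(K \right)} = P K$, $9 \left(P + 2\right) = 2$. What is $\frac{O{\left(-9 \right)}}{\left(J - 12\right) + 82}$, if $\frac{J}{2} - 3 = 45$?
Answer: $\frac{8}{83} \approx 0.096385$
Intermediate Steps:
$P = - \frac{16}{9}$ ($P = -2 + \frac{1}{9} \cdot 2 = -2 + \frac{2}{9} = - \frac{16}{9} \approx -1.7778$)
$J = 96$ ($J = 6 + 2 \cdot 45 = 6 + 90 = 96$)
$O{\left(K \right)} = - \frac{16 K}{9}$
$\frac{O{\left(-9 \right)}}{\left(J - 12\right) + 82} = \frac{\left(- \frac{16}{9}\right) \left(-9\right)}{\left(96 - 12\right) + 82} = \frac{16}{\left(96 - 12\right) + 82} = \frac{16}{84 + 82} = \frac{16}{166} = 16 \cdot \frac{1}{166} = \frac{8}{83}$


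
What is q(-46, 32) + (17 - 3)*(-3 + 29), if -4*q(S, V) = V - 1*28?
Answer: 363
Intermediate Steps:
q(S, V) = 7 - V/4 (q(S, V) = -(V - 1*28)/4 = -(V - 28)/4 = -(-28 + V)/4 = 7 - V/4)
q(-46, 32) + (17 - 3)*(-3 + 29) = (7 - ¼*32) + (17 - 3)*(-3 + 29) = (7 - 8) + 14*26 = -1 + 364 = 363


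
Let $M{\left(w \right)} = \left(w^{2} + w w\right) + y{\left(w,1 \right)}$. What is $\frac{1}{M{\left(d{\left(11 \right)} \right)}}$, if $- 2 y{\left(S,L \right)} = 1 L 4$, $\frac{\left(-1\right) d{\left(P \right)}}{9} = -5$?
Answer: $\frac{1}{4048} \approx 0.00024704$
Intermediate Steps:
$d{\left(P \right)} = 45$ ($d{\left(P \right)} = \left(-9\right) \left(-5\right) = 45$)
$y{\left(S,L \right)} = - 2 L$ ($y{\left(S,L \right)} = - \frac{1 L 4}{2} = - \frac{L 4}{2} = - \frac{4 L}{2} = - 2 L$)
$M{\left(w \right)} = -2 + 2 w^{2}$ ($M{\left(w \right)} = \left(w^{2} + w w\right) - 2 = \left(w^{2} + w^{2}\right) - 2 = 2 w^{2} - 2 = -2 + 2 w^{2}$)
$\frac{1}{M{\left(d{\left(11 \right)} \right)}} = \frac{1}{-2 + 2 \cdot 45^{2}} = \frac{1}{-2 + 2 \cdot 2025} = \frac{1}{-2 + 4050} = \frac{1}{4048}$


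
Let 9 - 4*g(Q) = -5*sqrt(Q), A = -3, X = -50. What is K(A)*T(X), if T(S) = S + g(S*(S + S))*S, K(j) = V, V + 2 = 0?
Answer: 325 + 6250*sqrt(2) ≈ 9163.8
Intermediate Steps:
V = -2 (V = -2 + 0 = -2)
g(Q) = 9/4 + 5*sqrt(Q)/4 (g(Q) = 9/4 - (-5)*sqrt(Q)/4 = 9/4 + 5*sqrt(Q)/4)
K(j) = -2
T(S) = S + S*(9/4 + 5*sqrt(2)*sqrt(S**2)/4) (T(S) = S + (9/4 + 5*sqrt(S*(S + S))/4)*S = S + (9/4 + 5*sqrt(S*(2*S))/4)*S = S + (9/4 + 5*sqrt(2*S**2)/4)*S = S + (9/4 + 5*(sqrt(2)*sqrt(S**2))/4)*S = S + (9/4 + 5*sqrt(2)*sqrt(S**2)/4)*S = S + S*(9/4 + 5*sqrt(2)*sqrt(S**2)/4))
K(A)*T(X) = -(-50)*(13 + 5*sqrt(2)*sqrt((-50)**2))/2 = -(-50)*(13 + 5*sqrt(2)*sqrt(2500))/2 = -(-50)*(13 + 5*sqrt(2)*50)/2 = -(-50)*(13 + 250*sqrt(2))/2 = -2*(-325/2 - 3125*sqrt(2)) = 325 + 6250*sqrt(2)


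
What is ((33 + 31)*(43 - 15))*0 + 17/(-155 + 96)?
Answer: -17/59 ≈ -0.28814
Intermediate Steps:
((33 + 31)*(43 - 15))*0 + 17/(-155 + 96) = (64*28)*0 + 17/(-59) = 1792*0 - 1/59*17 = 0 - 17/59 = -17/59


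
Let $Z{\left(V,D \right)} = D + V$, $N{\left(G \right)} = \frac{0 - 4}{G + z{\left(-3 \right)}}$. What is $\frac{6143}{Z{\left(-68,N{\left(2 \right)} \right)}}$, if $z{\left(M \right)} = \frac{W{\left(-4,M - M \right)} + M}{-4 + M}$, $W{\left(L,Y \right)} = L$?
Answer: $- \frac{18429}{208} \approx -88.601$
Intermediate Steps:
$z{\left(M \right)} = 1$ ($z{\left(M \right)} = \frac{-4 + M}{-4 + M} = 1$)
$N{\left(G \right)} = - \frac{4}{1 + G}$ ($N{\left(G \right)} = \frac{0 - 4}{G + 1} = - \frac{4}{1 + G}$)
$\frac{6143}{Z{\left(-68,N{\left(2 \right)} \right)}} = \frac{6143}{- \frac{4}{1 + 2} - 68} = \frac{6143}{- \frac{4}{3} - 68} = \frac{6143}{- \frac{208}{3}} = 6143 \left(- \frac{3}{208}\right) = - \frac{18429}{208}$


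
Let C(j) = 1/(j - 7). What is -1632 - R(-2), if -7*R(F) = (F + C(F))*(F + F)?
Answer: -102740/63 ≈ -1630.8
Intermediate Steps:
C(j) = 1/(-7 + j)
R(F) = -2*F*(F + 1/(-7 + F))/7 (R(F) = -(F + 1/(-7 + F))*(F + F)/7 = -(F + 1/(-7 + F))*2*F/7 = -2*F*(F + 1/(-7 + F))/7)
-1632 - R(-2) = -1632 - (-2)*(-2)*(1 - 2*(-7 - 2))/(-49 + 7*(-2)) = -1632 - (-2)*(-2)*(1 - 2*(-9))/(-49 - 14) = -1632 - (-2)*(-2)*(1 + 18)/(-63) = -1632 - (-2)*(-2)*(-1)*19/63 = -1632 - 1*(-76/63) = -1632 + 76/63 = -102740/63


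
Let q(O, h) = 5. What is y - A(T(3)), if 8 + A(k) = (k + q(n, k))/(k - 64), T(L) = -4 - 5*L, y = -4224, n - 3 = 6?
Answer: -349942/83 ≈ -4216.2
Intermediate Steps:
n = 9 (n = 3 + 6 = 9)
A(k) = -8 + (5 + k)/(-64 + k) (A(k) = -8 + (k + 5)/(k - 64) = -8 + (5 + k)/(-64 + k))
y - A(T(3)) = -4224 - (517 - 7*(-4 - 5*3))/(-64 + (-4 - 5*3)) = -4224 - (517 - 7*(-4 - 15))/(-64 + (-4 - 15)) = -4224 - (517 - 7*(-19))/(-64 - 19) = -4224 - (517 + 133)/(-83) = -4224 - (-1)*650/83 = -4224 - 1*(-650/83) = -4224 + 650/83 = -349942/83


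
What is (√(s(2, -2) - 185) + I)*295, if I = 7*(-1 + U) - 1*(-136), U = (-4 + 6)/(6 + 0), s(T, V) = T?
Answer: 116230/3 + 295*I*√183 ≈ 38743.0 + 3990.7*I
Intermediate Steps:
U = ⅓ (U = 2/6 = 2*(⅙) = ⅓ ≈ 0.33333)
I = 394/3 (I = 7*(-1 + ⅓) - 1*(-136) = 7*(-⅔) + 136 = -14/3 + 136 = 394/3 ≈ 131.33)
(√(s(2, -2) - 185) + I)*295 = (√(2 - 185) + 394/3)*295 = (√(-183) + 394/3)*295 = (I*√183 + 394/3)*295 = (394/3 + I*√183)*295 = 116230/3 + 295*I*√183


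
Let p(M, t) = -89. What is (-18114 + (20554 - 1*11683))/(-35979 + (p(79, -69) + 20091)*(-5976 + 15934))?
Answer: -9243/199143937 ≈ -4.6414e-5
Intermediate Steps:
(-18114 + (20554 - 1*11683))/(-35979 + (p(79, -69) + 20091)*(-5976 + 15934)) = (-18114 + (20554 - 1*11683))/(-35979 + (-89 + 20091)*(-5976 + 15934)) = (-18114 + (20554 - 11683))/(-35979 + 20002*9958) = (-18114 + 8871)/(-35979 + 199179916) = -9243/199143937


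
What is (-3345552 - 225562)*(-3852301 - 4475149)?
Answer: 29738273279300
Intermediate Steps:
(-3345552 - 225562)*(-3852301 - 4475149) = -3571114*(-8327450) = 29738273279300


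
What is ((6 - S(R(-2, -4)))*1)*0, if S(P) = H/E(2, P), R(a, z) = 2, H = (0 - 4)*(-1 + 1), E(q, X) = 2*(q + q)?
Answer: 0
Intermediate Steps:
E(q, X) = 4*q (E(q, X) = 2*(2*q) = 4*q)
H = 0 (H = -4*0 = 0)
S(P) = 0 (S(P) = 0/((4*2)) = 0/8 = 0*(⅛) = 0)
((6 - S(R(-2, -4)))*1)*0 = ((6 - 1*0)*1)*0 = ((6 + 0)*1)*0 = (6*1)*0 = 6*0 = 0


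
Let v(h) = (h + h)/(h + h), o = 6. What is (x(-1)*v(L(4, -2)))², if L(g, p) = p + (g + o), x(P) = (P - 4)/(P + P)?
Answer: 25/4 ≈ 6.2500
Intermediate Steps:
x(P) = (-4 + P)/(2*P) (x(P) = (-4 + P)/((2*P)) = (-4 + P)*(1/(2*P)) = (-4 + P)/(2*P))
L(g, p) = 6 + g + p (L(g, p) = p + (g + 6) = p + (6 + g) = 6 + g + p)
v(h) = 1 (v(h) = (2*h)/((2*h)) = (2*h)*(1/(2*h)) = 1)
(x(-1)*v(L(4, -2)))² = (((½)*(-4 - 1)/(-1))*1)² = (((½)*(-1)*(-5))*1)² = ((5/2)*1)² = (5/2)² = 25/4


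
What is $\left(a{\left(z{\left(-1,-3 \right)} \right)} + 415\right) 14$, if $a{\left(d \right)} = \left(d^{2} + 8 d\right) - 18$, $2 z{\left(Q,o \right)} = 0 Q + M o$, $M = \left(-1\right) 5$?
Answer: $\frac{14371}{2} \approx 7185.5$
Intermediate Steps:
$M = -5$
$z{\left(Q,o \right)} = - \frac{5 o}{2}$ ($z{\left(Q,o \right)} = \frac{0 Q - 5 o}{2} = \frac{0 - 5 o}{2} = \frac{\left(-5\right) o}{2} = - \frac{5 o}{2}$)
$a{\left(d \right)} = -18 + d^{2} + 8 d$
$\left(a{\left(z{\left(-1,-3 \right)} \right)} + 415\right) 14 = \left(\left(-18 + \left(\left(- \frac{5}{2}\right) \left(-3\right)\right)^{2} + 8 \left(\left(- \frac{5}{2}\right) \left(-3\right)\right)\right) + 415\right) 14 = \left(\left(-18 + \left(\frac{15}{2}\right)^{2} + 8 \cdot \frac{15}{2}\right) + 415\right) 14 = \left(\left(-18 + \frac{225}{4} + 60\right) + 415\right) 14 = \left(\frac{393}{4} + 415\right) 14 = \frac{2053}{4} \cdot 14 = \frac{14371}{2}$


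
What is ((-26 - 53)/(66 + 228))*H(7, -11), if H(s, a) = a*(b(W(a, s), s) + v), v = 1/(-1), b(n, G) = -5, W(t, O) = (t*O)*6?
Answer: -869/49 ≈ -17.735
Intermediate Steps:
W(t, O) = 6*O*t (W(t, O) = (O*t)*6 = 6*O*t)
v = -1
H(s, a) = -6*a (H(s, a) = a*(-5 - 1) = a*(-6) = -6*a)
((-26 - 53)/(66 + 228))*H(7, -11) = ((-26 - 53)/(66 + 228))*(-6*(-11)) = -79/294*66 = -869/49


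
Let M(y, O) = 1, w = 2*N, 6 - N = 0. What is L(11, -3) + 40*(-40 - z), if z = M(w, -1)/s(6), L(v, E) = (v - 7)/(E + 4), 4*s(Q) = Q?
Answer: -4868/3 ≈ -1622.7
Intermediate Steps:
N = 6 (N = 6 - 1*0 = 6 + 0 = 6)
s(Q) = Q/4
L(v, E) = (-7 + v)/(4 + E)
w = 12 (w = 2*6 = 12)
z = ⅔ (z = 1/((¼)*6) = 1/(3/2) = 1*(⅔) = ⅔ ≈ 0.66667)
L(11, -3) + 40*(-40 - z) = (-7 + 11)/(4 - 3) + 40*(-40 - 1*⅔) = 4/1 + 40*(-40 - ⅔) = 1*4 + 40*(-122/3) = 4 - 4880/3 = -4868/3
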